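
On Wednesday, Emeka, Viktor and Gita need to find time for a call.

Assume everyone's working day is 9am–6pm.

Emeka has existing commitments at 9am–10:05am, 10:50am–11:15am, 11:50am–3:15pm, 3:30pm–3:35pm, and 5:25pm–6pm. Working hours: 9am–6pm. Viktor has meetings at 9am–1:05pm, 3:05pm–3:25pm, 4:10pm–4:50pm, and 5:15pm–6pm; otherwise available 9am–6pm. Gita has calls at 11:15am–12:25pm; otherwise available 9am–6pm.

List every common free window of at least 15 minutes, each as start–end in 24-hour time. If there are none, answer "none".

15:35–16:10, 16:50–17:15

Emeka free within 09:00–18:00: 10:05–10:50, 11:15–11:50, 15:15–15:30, 15:35–17:25.
Viktor free within 09:00–18:00: 13:05–15:05, 15:25–16:10, 16:50–17:15.
Gita free within 09:00–18:00: 09:00–11:15, 12:25–18:00.
Emeka ∩ Viktor: 15:25–15:30, 15:35–16:10, 16:50–17:15.
Emeka ∩ Viktor ∩ Gita: 15:25–15:30, 15:35–16:10, 16:50–17:15.
Windows ≥ 15 min: 15:35–16:10, 16:50–17:15.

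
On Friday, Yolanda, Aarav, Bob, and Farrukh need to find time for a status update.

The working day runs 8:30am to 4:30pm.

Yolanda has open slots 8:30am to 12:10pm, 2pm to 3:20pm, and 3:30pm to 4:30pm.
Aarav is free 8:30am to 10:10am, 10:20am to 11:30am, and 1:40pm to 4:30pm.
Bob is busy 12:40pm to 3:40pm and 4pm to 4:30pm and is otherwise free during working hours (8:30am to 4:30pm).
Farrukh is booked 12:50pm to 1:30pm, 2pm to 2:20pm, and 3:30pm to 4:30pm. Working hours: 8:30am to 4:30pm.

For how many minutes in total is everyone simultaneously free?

Bob free within 08:30–16:30: 08:30–12:40, 15:40–16:00.
Farrukh free within 08:30–16:30: 08:30–12:50, 13:30–14:00, 14:20–15:30.
Yolanda ∩ Aarav: 08:30–10:10, 10:20–11:30, 14:00–15:20, 15:30–16:30.
Yolanda ∩ Aarav ∩ Bob: 08:30–10:10, 10:20–11:30, 15:40–16:00.
Yolanda ∩ Aarav ∩ Bob ∩ Farrukh: 08:30–10:10, 10:20–11:30.
Total common minutes: 100 + 70 = 170.

170 minutes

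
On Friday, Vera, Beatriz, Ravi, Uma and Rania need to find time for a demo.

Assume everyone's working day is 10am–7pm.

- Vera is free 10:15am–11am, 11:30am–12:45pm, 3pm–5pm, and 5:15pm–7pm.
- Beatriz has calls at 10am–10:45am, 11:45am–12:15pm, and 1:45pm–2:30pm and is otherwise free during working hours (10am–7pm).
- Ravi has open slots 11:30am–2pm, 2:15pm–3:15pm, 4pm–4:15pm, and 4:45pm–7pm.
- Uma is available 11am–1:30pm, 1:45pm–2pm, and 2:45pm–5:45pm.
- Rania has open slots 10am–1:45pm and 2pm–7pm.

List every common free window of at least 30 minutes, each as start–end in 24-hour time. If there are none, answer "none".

Beatriz free within 10:00–19:00: 10:45–11:45, 12:15–13:45, 14:30–19:00.
Vera ∩ Beatriz: 10:45–11:00, 11:30–11:45, 12:15–12:45, 15:00–17:00, 17:15–19:00.
Vera ∩ Beatriz ∩ Ravi: 11:30–11:45, 12:15–12:45, 15:00–15:15, 16:00–16:15, 16:45–17:00, 17:15–19:00.
Vera ∩ Beatriz ∩ Ravi ∩ Uma: 11:30–11:45, 12:15–12:45, 15:00–15:15, 16:00–16:15, 16:45–17:00, 17:15–17:45.
Vera ∩ Beatriz ∩ Ravi ∩ Uma ∩ Rania: 11:30–11:45, 12:15–12:45, 15:00–15:15, 16:00–16:15, 16:45–17:00, 17:15–17:45.
Windows ≥ 30 min: 12:15–12:45, 17:15–17:45.

12:15–12:45, 17:15–17:45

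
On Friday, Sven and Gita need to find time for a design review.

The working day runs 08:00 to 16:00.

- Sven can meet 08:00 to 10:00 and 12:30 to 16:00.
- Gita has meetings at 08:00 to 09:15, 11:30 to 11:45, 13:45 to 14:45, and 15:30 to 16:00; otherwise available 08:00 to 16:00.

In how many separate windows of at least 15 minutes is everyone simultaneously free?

Gita free within 08:00–16:00: 09:15–11:30, 11:45–13:45, 14:45–15:30.
Sven ∩ Gita: 09:15–10:00, 12:30–13:45, 14:45–15:30.
Windows ≥ 15 min: 09:15–10:00, 12:30–13:45, 14:45–15:30.
That's 3 windows.

3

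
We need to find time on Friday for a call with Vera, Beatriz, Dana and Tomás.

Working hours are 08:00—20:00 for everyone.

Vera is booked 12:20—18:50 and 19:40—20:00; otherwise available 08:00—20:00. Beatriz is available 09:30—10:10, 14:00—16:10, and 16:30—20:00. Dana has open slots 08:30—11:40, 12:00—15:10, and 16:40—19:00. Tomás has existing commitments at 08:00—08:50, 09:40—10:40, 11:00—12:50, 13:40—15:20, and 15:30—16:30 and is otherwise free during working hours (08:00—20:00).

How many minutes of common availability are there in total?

Vera free within 08:00–20:00: 08:00–12:20, 18:50–19:40.
Tomás free within 08:00–20:00: 08:50–09:40, 10:40–11:00, 12:50–13:40, 15:20–15:30, 16:30–20:00.
Vera ∩ Beatriz: 09:30–10:10, 18:50–19:40.
Vera ∩ Beatriz ∩ Dana: 09:30–10:10, 18:50–19:00.
Vera ∩ Beatriz ∩ Dana ∩ Tomás: 09:30–09:40, 18:50–19:00.
Total common minutes: 10 + 10 = 20.

20 minutes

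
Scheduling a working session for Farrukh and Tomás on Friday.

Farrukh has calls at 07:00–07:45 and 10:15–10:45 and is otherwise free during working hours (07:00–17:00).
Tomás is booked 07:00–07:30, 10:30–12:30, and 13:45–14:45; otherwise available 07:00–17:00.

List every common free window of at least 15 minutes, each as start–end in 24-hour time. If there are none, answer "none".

07:45–10:15, 12:30–13:45, 14:45–17:00

Farrukh free within 07:00–17:00: 07:45–10:15, 10:45–17:00.
Tomás free within 07:00–17:00: 07:30–10:30, 12:30–13:45, 14:45–17:00.
Farrukh ∩ Tomás: 07:45–10:15, 12:30–13:45, 14:45–17:00.
Windows ≥ 15 min: 07:45–10:15, 12:30–13:45, 14:45–17:00.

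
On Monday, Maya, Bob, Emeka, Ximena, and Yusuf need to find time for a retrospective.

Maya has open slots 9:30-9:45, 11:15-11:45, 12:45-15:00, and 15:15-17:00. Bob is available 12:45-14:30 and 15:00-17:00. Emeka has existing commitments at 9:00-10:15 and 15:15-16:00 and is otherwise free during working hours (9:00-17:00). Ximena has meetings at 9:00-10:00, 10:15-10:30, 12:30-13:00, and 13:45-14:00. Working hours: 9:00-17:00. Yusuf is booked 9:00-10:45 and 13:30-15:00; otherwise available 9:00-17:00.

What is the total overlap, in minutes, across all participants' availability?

90 minutes

Emeka free within 09:00–17:00: 10:15–15:15, 16:00–17:00.
Ximena free within 09:00–17:00: 10:00–10:15, 10:30–12:30, 13:00–13:45, 14:00–17:00.
Yusuf free within 09:00–17:00: 10:45–13:30, 15:00–17:00.
Maya ∩ Bob: 12:45–14:30, 15:15–17:00.
Maya ∩ Bob ∩ Emeka: 12:45–14:30, 16:00–17:00.
Maya ∩ Bob ∩ Emeka ∩ Ximena: 13:00–13:45, 14:00–14:30, 16:00–17:00.
Maya ∩ Bob ∩ Emeka ∩ Ximena ∩ Yusuf: 13:00–13:30, 16:00–17:00.
Total common minutes: 30 + 60 = 90.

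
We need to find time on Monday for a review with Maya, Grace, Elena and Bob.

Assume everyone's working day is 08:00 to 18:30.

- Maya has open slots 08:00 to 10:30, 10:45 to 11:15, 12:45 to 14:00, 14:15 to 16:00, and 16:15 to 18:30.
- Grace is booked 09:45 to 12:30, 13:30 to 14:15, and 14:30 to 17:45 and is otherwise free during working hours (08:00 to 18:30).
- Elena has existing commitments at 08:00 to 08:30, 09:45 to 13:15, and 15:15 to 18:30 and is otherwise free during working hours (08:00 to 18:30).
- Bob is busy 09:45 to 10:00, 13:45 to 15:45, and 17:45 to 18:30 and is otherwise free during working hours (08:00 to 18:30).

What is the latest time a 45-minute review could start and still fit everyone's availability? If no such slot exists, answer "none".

09:00

Grace free within 08:00–18:30: 08:00–09:45, 12:30–13:30, 14:15–14:30, 17:45–18:30.
Elena free within 08:00–18:30: 08:30–09:45, 13:15–15:15.
Bob free within 08:00–18:30: 08:00–09:45, 10:00–13:45, 15:45–17:45.
Maya ∩ Grace: 08:00–09:45, 12:45–13:30, 14:15–14:30, 17:45–18:30.
Maya ∩ Grace ∩ Elena: 08:30–09:45, 13:15–13:30, 14:15–14:30.
Maya ∩ Grace ∩ Elena ∩ Bob: 08:30–09:45, 13:15–13:30.
Windows ≥ 45 min: 08:30–09:45.
Latest start in the last window 08:30–09:45 is 09:45 − 45 min = 09:00.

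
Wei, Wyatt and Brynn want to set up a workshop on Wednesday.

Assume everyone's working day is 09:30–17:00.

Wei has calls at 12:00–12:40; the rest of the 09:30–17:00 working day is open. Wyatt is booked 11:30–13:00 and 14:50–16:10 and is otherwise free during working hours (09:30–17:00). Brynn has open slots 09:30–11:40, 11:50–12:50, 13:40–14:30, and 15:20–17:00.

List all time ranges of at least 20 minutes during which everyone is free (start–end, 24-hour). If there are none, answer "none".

Wei free within 09:30–17:00: 09:30–12:00, 12:40–17:00.
Wyatt free within 09:30–17:00: 09:30–11:30, 13:00–14:50, 16:10–17:00.
Wei ∩ Wyatt: 09:30–11:30, 13:00–14:50, 16:10–17:00.
Wei ∩ Wyatt ∩ Brynn: 09:30–11:30, 13:40–14:30, 16:10–17:00.
Windows ≥ 20 min: 09:30–11:30, 13:40–14:30, 16:10–17:00.

09:30–11:30, 13:40–14:30, 16:10–17:00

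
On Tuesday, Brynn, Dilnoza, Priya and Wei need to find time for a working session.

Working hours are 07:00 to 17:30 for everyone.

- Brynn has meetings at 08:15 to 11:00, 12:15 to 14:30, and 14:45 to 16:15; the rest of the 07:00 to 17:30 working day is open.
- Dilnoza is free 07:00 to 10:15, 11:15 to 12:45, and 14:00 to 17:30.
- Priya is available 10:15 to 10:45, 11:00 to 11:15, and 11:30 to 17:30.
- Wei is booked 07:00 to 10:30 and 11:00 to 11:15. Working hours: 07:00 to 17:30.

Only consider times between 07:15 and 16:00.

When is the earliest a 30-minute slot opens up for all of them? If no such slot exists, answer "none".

Brynn free within 07:00–17:30: 07:00–08:15, 11:00–12:15, 14:30–14:45, 16:15–17:30.
Wei free within 07:00–17:30: 10:30–11:00, 11:15–17:30.
Brynn ∩ Dilnoza: 07:00–08:15, 11:15–12:15, 14:30–14:45, 16:15–17:30.
Brynn ∩ Dilnoza ∩ Priya: 11:30–12:15, 14:30–14:45, 16:15–17:30.
Brynn ∩ Dilnoza ∩ Priya ∩ Wei: 11:30–12:15, 14:30–14:45, 16:15–17:30.
Restricted to 07:15–16:00: 11:30–12:15, 14:30–14:45.
Windows ≥ 30 min: 11:30–12:15.
Earliest such window starts at 11:30.

11:30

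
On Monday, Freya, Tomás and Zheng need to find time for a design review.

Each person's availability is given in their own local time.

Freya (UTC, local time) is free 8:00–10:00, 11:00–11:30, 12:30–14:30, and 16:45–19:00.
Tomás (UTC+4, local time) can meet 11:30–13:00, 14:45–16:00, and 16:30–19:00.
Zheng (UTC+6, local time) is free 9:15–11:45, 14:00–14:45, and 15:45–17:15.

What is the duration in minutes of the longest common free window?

Freya → UTC: 08:00–10:00, 11:00–11:30, 12:30–14:30, 16:45–19:00.
Tomás → UTC: 07:30–09:00, 10:45–12:00, 12:30–15:00.
Zheng → UTC: 03:15–05:45, 08:00–08:45, 09:45–11:15.
Freya ∩ Tomás: 08:00–09:00, 11:00–11:30, 12:30–14:30.
Freya ∩ Tomás ∩ Zheng: 08:00–08:45, 11:00–11:15.
Common window lengths: 45, 15 min; longest is 45.

45 minutes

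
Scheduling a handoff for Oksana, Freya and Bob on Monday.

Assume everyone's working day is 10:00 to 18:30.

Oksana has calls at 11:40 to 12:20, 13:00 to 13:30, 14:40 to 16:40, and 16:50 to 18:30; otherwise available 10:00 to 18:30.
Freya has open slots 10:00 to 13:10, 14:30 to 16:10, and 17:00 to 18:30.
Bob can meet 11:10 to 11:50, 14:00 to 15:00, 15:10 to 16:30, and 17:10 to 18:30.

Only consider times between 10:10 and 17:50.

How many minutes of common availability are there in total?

40 minutes

Oksana free within 10:00–18:30: 10:00–11:40, 12:20–13:00, 13:30–14:40, 16:40–16:50.
Oksana ∩ Freya: 10:00–11:40, 12:20–13:00, 14:30–14:40.
Oksana ∩ Freya ∩ Bob: 11:10–11:40, 14:30–14:40.
Restricted to 10:10–17:50: 11:10–11:40, 14:30–14:40.
Total common minutes: 30 + 10 = 40.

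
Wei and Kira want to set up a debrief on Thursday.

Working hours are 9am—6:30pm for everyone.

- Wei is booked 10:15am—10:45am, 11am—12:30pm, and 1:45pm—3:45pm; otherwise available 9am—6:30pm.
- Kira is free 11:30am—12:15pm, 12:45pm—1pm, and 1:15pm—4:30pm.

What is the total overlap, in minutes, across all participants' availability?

90 minutes

Wei free within 09:00–18:30: 09:00–10:15, 10:45–11:00, 12:30–13:45, 15:45–18:30.
Wei ∩ Kira: 12:45–13:00, 13:15–13:45, 15:45–16:30.
Total common minutes: 15 + 30 + 45 = 90.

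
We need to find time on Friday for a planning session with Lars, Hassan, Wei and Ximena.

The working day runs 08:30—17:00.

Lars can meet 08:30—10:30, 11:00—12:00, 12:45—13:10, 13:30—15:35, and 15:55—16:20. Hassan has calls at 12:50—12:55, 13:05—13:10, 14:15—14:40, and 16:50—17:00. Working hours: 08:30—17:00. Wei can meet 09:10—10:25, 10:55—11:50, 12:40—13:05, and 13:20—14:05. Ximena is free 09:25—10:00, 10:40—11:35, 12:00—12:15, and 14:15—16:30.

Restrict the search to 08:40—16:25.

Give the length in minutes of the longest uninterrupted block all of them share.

35 minutes

Hassan free within 08:30–17:00: 08:30–12:50, 12:55–13:05, 13:10–14:15, 14:40–16:50.
Lars ∩ Hassan: 08:30–10:30, 11:00–12:00, 12:45–12:50, 12:55–13:05, 13:30–14:15, 14:40–15:35, 15:55–16:20.
Lars ∩ Hassan ∩ Wei: 09:10–10:25, 11:00–11:50, 12:45–12:50, 12:55–13:05, 13:30–14:05.
Lars ∩ Hassan ∩ Wei ∩ Ximena: 09:25–10:00, 11:00–11:35.
Restricted to 08:40–16:25: 09:25–10:00, 11:00–11:35.
Common window lengths: 35, 35 min; longest is 35.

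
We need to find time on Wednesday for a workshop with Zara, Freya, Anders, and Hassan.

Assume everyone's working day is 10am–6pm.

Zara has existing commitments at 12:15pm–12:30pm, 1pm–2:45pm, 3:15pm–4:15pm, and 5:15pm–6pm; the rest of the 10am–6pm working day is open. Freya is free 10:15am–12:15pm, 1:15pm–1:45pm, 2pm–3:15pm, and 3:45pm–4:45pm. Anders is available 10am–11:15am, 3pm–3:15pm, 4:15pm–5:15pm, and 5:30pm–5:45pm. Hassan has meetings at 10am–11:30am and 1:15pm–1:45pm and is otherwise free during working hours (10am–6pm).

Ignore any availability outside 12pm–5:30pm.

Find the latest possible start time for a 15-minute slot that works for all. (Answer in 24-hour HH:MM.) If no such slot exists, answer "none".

16:30

Zara free within 10:00–18:00: 10:00–12:15, 12:30–13:00, 14:45–15:15, 16:15–17:15.
Hassan free within 10:00–18:00: 11:30–13:15, 13:45–18:00.
Zara ∩ Freya: 10:15–12:15, 14:45–15:15, 16:15–16:45.
Zara ∩ Freya ∩ Anders: 10:15–11:15, 15:00–15:15, 16:15–16:45.
Zara ∩ Freya ∩ Anders ∩ Hassan: 15:00–15:15, 16:15–16:45.
Restricted to 12:00–17:30: 15:00–15:15, 16:15–16:45.
Windows ≥ 15 min: 15:00–15:15, 16:15–16:45.
Latest start in the last window 16:15–16:45 is 16:45 − 15 min = 16:30.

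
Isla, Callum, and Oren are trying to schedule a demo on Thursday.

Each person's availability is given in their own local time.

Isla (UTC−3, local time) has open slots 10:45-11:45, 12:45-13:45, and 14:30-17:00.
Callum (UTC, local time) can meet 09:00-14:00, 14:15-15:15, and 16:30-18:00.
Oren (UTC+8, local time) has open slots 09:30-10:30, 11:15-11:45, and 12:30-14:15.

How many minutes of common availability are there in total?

Isla → UTC: 13:45–14:45, 15:45–16:45, 17:30–20:00.
Callum → UTC: 09:00–14:00, 14:15–15:15, 16:30–18:00.
Oren → UTC: 01:30–02:30, 03:15–03:45, 04:30–06:15.
Isla ∩ Callum: 13:45–14:00, 14:15–14:45, 16:30–16:45, 17:30–18:00.
Isla ∩ Callum ∩ Oren: (none).
Total common minutes: 0.

0 minutes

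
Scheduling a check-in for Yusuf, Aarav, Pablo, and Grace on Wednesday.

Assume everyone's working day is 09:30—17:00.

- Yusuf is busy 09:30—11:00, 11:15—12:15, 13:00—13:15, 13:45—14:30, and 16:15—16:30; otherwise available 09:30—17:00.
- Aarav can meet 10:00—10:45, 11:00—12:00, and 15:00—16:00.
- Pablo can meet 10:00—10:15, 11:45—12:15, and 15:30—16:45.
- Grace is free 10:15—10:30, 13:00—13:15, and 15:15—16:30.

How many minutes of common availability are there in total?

Yusuf free within 09:30–17:00: 11:00–11:15, 12:15–13:00, 13:15–13:45, 14:30–16:15, 16:30–17:00.
Yusuf ∩ Aarav: 11:00–11:15, 15:00–16:00.
Yusuf ∩ Aarav ∩ Pablo: 15:30–16:00.
Yusuf ∩ Aarav ∩ Pablo ∩ Grace: 15:30–16:00.
Total common minutes: 30.

30 minutes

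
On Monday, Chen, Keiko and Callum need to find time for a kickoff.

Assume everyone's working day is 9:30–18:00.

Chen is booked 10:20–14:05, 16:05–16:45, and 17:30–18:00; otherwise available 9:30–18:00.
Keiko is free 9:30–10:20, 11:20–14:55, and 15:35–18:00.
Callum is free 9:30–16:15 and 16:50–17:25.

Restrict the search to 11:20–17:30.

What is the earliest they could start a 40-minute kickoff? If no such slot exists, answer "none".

14:05

Chen free within 09:30–18:00: 09:30–10:20, 14:05–16:05, 16:45–17:30.
Chen ∩ Keiko: 09:30–10:20, 14:05–14:55, 15:35–16:05, 16:45–17:30.
Chen ∩ Keiko ∩ Callum: 09:30–10:20, 14:05–14:55, 15:35–16:05, 16:50–17:25.
Restricted to 11:20–17:30: 14:05–14:55, 15:35–16:05, 16:50–17:25.
Windows ≥ 40 min: 14:05–14:55.
Earliest such window starts at 14:05.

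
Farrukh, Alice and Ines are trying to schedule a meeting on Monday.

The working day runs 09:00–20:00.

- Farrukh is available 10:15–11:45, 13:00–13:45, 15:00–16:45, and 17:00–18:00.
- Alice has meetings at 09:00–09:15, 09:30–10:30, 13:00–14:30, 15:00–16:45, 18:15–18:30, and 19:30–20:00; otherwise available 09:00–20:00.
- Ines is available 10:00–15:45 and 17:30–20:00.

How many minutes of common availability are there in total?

105 minutes

Alice free within 09:00–20:00: 09:15–09:30, 10:30–13:00, 14:30–15:00, 16:45–18:15, 18:30–19:30.
Farrukh ∩ Alice: 10:30–11:45, 17:00–18:00.
Farrukh ∩ Alice ∩ Ines: 10:30–11:45, 17:30–18:00.
Total common minutes: 75 + 30 = 105.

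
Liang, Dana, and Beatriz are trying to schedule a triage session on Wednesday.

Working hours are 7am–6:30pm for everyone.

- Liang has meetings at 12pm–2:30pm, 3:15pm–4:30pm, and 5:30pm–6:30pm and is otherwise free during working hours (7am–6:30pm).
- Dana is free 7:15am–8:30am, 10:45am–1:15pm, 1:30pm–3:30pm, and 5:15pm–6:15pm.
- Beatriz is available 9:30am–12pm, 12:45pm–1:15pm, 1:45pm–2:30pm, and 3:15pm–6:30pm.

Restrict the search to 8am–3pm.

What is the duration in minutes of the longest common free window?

Liang free within 07:00–18:30: 07:00–12:00, 14:30–15:15, 16:30–17:30.
Liang ∩ Dana: 07:15–08:30, 10:45–12:00, 14:30–15:15, 17:15–17:30.
Liang ∩ Dana ∩ Beatriz: 10:45–12:00, 17:15–17:30.
Restricted to 08:00–15:00: 10:45–12:00.
Single common window of 75 minutes.

75 minutes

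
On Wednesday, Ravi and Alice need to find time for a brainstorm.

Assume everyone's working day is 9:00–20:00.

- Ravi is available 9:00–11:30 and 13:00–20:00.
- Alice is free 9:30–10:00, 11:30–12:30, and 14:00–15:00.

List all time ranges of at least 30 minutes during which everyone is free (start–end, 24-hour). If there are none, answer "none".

09:30–10:00, 14:00–15:00

Ravi ∩ Alice: 09:30–10:00, 14:00–15:00.
Windows ≥ 30 min: 09:30–10:00, 14:00–15:00.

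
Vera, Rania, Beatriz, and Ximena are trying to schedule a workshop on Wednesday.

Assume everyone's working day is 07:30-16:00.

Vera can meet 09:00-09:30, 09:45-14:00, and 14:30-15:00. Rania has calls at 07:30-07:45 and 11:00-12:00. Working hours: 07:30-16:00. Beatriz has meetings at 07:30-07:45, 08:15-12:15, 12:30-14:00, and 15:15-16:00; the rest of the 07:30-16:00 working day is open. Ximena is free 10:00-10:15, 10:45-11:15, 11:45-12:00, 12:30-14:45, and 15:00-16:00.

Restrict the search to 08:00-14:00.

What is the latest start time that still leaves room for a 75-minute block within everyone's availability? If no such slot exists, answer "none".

none

Rania free within 07:30–16:00: 07:45–11:00, 12:00–16:00.
Beatriz free within 07:30–16:00: 07:45–08:15, 12:15–12:30, 14:00–15:15.
Vera ∩ Rania: 09:00–09:30, 09:45–11:00, 12:00–14:00, 14:30–15:00.
Vera ∩ Rania ∩ Beatriz: 12:15–12:30, 14:30–15:00.
Vera ∩ Rania ∩ Beatriz ∩ Ximena: 14:30–14:45.
Restricted to 08:00–14:00: (none).
Windows ≥ 75 min: (none).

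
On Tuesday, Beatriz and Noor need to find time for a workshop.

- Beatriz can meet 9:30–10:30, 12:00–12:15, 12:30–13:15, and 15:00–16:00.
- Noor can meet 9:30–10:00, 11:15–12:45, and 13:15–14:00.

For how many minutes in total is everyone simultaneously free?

Beatriz ∩ Noor: 09:30–10:00, 12:00–12:15, 12:30–12:45.
Total common minutes: 30 + 15 + 15 = 60.

60 minutes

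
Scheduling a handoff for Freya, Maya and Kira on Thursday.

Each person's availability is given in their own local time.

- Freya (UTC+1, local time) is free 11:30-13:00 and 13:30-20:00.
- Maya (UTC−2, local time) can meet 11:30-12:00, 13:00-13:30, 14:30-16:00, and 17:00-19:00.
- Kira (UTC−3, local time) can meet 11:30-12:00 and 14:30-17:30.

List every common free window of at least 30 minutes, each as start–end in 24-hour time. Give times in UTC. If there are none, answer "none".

17:30–18:00

Freya → UTC: 10:30–12:00, 12:30–19:00.
Maya → UTC: 13:30–14:00, 15:00–15:30, 16:30–18:00, 19:00–21:00.
Kira → UTC: 14:30–15:00, 17:30–20:30.
Freya ∩ Maya: 13:30–14:00, 15:00–15:30, 16:30–18:00.
Freya ∩ Maya ∩ Kira: 17:30–18:00.
Windows ≥ 30 min: 17:30–18:00.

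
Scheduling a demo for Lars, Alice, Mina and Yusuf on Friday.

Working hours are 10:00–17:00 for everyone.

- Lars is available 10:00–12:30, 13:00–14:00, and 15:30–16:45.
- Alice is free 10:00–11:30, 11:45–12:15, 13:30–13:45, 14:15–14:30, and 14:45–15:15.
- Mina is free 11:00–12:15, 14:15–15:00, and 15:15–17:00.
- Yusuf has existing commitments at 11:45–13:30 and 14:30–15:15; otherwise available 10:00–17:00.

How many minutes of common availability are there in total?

Yusuf free within 10:00–17:00: 10:00–11:45, 13:30–14:30, 15:15–17:00.
Lars ∩ Alice: 10:00–11:30, 11:45–12:15, 13:30–13:45.
Lars ∩ Alice ∩ Mina: 11:00–11:30, 11:45–12:15.
Lars ∩ Alice ∩ Mina ∩ Yusuf: 11:00–11:30.
Total common minutes: 30.

30 minutes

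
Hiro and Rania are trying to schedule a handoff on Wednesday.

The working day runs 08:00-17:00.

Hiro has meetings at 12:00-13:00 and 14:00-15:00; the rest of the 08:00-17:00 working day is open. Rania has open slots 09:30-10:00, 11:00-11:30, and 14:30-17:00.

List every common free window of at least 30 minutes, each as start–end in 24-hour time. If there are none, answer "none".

Hiro free within 08:00–17:00: 08:00–12:00, 13:00–14:00, 15:00–17:00.
Hiro ∩ Rania: 09:30–10:00, 11:00–11:30, 15:00–17:00.
Windows ≥ 30 min: 09:30–10:00, 11:00–11:30, 15:00–17:00.

09:30–10:00, 11:00–11:30, 15:00–17:00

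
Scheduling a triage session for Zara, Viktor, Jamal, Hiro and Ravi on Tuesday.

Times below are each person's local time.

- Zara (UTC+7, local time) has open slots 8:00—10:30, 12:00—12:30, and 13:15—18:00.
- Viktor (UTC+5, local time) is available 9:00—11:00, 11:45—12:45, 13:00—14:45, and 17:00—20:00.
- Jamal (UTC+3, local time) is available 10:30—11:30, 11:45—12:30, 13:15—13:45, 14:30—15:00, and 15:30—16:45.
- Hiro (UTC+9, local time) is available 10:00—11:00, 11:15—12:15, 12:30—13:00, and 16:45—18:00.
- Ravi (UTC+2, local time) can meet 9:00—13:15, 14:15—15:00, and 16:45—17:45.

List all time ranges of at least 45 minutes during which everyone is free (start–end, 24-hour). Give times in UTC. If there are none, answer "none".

Zara → UTC: 01:00–03:30, 05:00–05:30, 06:15–11:00.
Viktor → UTC: 04:00–06:00, 06:45–07:45, 08:00–09:45, 12:00–15:00.
Jamal → UTC: 07:30–08:30, 08:45–09:30, 10:15–10:45, 11:30–12:00, 12:30–13:45.
Hiro → UTC: 01:00–02:00, 02:15–03:15, 03:30–04:00, 07:45–09:00.
Ravi → UTC: 07:00–11:15, 12:15–13:00, 14:45–15:45.
Zara ∩ Viktor: 05:00–05:30, 06:45–07:45, 08:00–09:45.
Zara ∩ Viktor ∩ Jamal: 07:30–07:45, 08:00–08:30, 08:45–09:30.
Zara ∩ Viktor ∩ Jamal ∩ Hiro: 08:00–08:30, 08:45–09:00.
Zara ∩ Viktor ∩ Jamal ∩ Hiro ∩ Ravi: 08:00–08:30, 08:45–09:00.
Windows ≥ 45 min: (none).

none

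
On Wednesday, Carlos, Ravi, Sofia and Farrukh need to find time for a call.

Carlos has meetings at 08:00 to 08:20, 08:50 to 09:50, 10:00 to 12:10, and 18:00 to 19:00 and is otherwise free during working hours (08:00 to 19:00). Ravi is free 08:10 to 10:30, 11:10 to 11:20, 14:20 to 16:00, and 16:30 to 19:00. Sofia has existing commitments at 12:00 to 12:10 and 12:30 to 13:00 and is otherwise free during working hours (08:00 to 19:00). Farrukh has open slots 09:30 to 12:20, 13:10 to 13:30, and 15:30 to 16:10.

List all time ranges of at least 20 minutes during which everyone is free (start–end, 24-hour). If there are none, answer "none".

15:30–16:00

Carlos free within 08:00–19:00: 08:20–08:50, 09:50–10:00, 12:10–18:00.
Sofia free within 08:00–19:00: 08:00–12:00, 12:10–12:30, 13:00–19:00.
Carlos ∩ Ravi: 08:20–08:50, 09:50–10:00, 14:20–16:00, 16:30–18:00.
Carlos ∩ Ravi ∩ Sofia: 08:20–08:50, 09:50–10:00, 14:20–16:00, 16:30–18:00.
Carlos ∩ Ravi ∩ Sofia ∩ Farrukh: 09:50–10:00, 15:30–16:00.
Windows ≥ 20 min: 15:30–16:00.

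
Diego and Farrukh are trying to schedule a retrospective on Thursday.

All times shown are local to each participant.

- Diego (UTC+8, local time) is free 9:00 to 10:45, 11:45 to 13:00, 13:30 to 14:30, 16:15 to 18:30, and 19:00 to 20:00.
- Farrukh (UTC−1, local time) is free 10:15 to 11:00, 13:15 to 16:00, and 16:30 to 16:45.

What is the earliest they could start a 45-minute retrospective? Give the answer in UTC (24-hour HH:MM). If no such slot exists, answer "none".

11:15

Diego → UTC: 01:00–02:45, 03:45–05:00, 05:30–06:30, 08:15–10:30, 11:00–12:00.
Farrukh → UTC: 11:15–12:00, 14:15–17:00, 17:30–17:45.
Diego ∩ Farrukh: 11:15–12:00.
Windows ≥ 45 min: 11:15–12:00.
Earliest such window starts at 11:15.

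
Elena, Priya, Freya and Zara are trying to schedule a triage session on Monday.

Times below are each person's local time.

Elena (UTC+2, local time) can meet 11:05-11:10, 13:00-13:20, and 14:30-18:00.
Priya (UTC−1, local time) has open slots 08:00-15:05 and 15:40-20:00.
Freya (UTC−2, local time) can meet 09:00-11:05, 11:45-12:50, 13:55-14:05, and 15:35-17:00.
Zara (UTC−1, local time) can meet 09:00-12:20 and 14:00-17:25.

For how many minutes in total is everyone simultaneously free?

Elena → UTC: 09:05–09:10, 11:00–11:20, 12:30–16:00.
Priya → UTC: 09:00–16:05, 16:40–21:00.
Freya → UTC: 11:00–13:05, 13:45–14:50, 15:55–16:05, 17:35–19:00.
Zara → UTC: 10:00–13:20, 15:00–18:25.
Elena ∩ Priya: 09:05–09:10, 11:00–11:20, 12:30–16:00.
Elena ∩ Priya ∩ Freya: 11:00–11:20, 12:30–13:05, 13:45–14:50, 15:55–16:00.
Elena ∩ Priya ∩ Freya ∩ Zara: 11:00–11:20, 12:30–13:05, 15:55–16:00.
Total common minutes: 20 + 35 + 5 = 60.

60 minutes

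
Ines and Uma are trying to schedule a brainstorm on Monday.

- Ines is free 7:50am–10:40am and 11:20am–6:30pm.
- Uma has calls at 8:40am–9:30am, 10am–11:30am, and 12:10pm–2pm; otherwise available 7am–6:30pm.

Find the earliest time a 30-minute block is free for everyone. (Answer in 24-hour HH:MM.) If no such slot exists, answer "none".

Uma free within 07:00–18:30: 07:00–08:40, 09:30–10:00, 11:30–12:10, 14:00–18:30.
Ines ∩ Uma: 07:50–08:40, 09:30–10:00, 11:30–12:10, 14:00–18:30.
Windows ≥ 30 min: 07:50–08:40, 09:30–10:00, 11:30–12:10, 14:00–18:30.
Earliest such window starts at 07:50.

07:50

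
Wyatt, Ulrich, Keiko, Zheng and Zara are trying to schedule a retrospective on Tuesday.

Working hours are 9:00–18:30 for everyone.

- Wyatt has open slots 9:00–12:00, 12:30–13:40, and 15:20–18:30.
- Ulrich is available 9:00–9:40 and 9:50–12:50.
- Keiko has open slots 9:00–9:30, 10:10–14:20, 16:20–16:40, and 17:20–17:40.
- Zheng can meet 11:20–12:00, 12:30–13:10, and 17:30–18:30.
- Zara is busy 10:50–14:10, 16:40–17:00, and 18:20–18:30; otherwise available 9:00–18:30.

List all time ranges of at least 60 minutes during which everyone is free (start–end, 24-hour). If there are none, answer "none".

Zara free within 09:00–18:30: 09:00–10:50, 14:10–16:40, 17:00–18:20.
Wyatt ∩ Ulrich: 09:00–09:40, 09:50–12:00, 12:30–12:50.
Wyatt ∩ Ulrich ∩ Keiko: 09:00–09:30, 10:10–12:00, 12:30–12:50.
Wyatt ∩ Ulrich ∩ Keiko ∩ Zheng: 11:20–12:00, 12:30–12:50.
Wyatt ∩ Ulrich ∩ Keiko ∩ Zheng ∩ Zara: (none).
Windows ≥ 60 min: (none).

none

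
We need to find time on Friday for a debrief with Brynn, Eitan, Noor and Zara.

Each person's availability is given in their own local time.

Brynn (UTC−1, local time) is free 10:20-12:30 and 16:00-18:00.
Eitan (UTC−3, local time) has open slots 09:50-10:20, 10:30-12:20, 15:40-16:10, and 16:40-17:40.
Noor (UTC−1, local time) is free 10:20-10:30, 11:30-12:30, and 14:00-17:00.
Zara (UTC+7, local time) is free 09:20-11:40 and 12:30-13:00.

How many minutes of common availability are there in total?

0 minutes

Brynn → UTC: 11:20–13:30, 17:00–19:00.
Eitan → UTC: 12:50–13:20, 13:30–15:20, 18:40–19:10, 19:40–20:40.
Noor → UTC: 11:20–11:30, 12:30–13:30, 15:00–18:00.
Zara → UTC: 02:20–04:40, 05:30–06:00.
Brynn ∩ Eitan: 12:50–13:20, 18:40–19:00.
Brynn ∩ Eitan ∩ Noor: 12:50–13:20.
Brynn ∩ Eitan ∩ Noor ∩ Zara: (none).
Total common minutes: 0.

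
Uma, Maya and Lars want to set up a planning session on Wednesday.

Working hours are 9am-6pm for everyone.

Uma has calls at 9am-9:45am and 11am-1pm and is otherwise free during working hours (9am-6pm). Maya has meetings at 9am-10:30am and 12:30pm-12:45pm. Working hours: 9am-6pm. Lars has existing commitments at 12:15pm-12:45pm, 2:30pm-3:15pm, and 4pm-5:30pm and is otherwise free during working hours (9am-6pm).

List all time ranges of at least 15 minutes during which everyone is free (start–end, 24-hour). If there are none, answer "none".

10:30–11:00, 13:00–14:30, 15:15–16:00, 17:30–18:00

Uma free within 09:00–18:00: 09:45–11:00, 13:00–18:00.
Maya free within 09:00–18:00: 10:30–12:30, 12:45–18:00.
Lars free within 09:00–18:00: 09:00–12:15, 12:45–14:30, 15:15–16:00, 17:30–18:00.
Uma ∩ Maya: 10:30–11:00, 13:00–18:00.
Uma ∩ Maya ∩ Lars: 10:30–11:00, 13:00–14:30, 15:15–16:00, 17:30–18:00.
Windows ≥ 15 min: 10:30–11:00, 13:00–14:30, 15:15–16:00, 17:30–18:00.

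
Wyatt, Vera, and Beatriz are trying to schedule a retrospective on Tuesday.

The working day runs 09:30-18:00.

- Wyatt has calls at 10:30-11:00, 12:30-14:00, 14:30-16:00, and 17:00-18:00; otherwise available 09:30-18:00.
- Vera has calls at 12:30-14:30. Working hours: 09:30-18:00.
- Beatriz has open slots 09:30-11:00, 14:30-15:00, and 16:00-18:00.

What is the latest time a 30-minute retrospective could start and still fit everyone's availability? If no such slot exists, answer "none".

16:30

Wyatt free within 09:30–18:00: 09:30–10:30, 11:00–12:30, 14:00–14:30, 16:00–17:00.
Vera free within 09:30–18:00: 09:30–12:30, 14:30–18:00.
Wyatt ∩ Vera: 09:30–10:30, 11:00–12:30, 16:00–17:00.
Wyatt ∩ Vera ∩ Beatriz: 09:30–10:30, 16:00–17:00.
Windows ≥ 30 min: 09:30–10:30, 16:00–17:00.
Latest start in the last window 16:00–17:00 is 17:00 − 30 min = 16:30.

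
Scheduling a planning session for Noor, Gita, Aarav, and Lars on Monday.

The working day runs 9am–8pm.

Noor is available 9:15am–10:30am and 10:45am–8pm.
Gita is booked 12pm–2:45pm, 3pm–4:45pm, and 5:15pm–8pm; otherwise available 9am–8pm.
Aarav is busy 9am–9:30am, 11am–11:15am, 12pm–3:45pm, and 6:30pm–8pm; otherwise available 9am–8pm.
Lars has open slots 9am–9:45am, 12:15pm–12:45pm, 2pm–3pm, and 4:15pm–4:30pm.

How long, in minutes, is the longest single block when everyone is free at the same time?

15 minutes

Gita free within 09:00–20:00: 09:00–12:00, 14:45–15:00, 16:45–17:15.
Aarav free within 09:00–20:00: 09:30–11:00, 11:15–12:00, 15:45–18:30.
Noor ∩ Gita: 09:15–10:30, 10:45–12:00, 14:45–15:00, 16:45–17:15.
Noor ∩ Gita ∩ Aarav: 09:30–10:30, 10:45–11:00, 11:15–12:00, 16:45–17:15.
Noor ∩ Gita ∩ Aarav ∩ Lars: 09:30–09:45.
Single common window of 15 minutes.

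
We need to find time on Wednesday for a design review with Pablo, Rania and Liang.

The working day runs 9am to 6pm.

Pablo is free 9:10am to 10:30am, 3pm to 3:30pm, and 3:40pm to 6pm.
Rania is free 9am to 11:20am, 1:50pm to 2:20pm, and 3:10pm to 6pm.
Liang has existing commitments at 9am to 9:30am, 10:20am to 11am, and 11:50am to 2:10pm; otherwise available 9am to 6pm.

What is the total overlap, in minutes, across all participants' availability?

Liang free within 09:00–18:00: 09:30–10:20, 11:00–11:50, 14:10–18:00.
Pablo ∩ Rania: 09:10–10:30, 15:10–15:30, 15:40–18:00.
Pablo ∩ Rania ∩ Liang: 09:30–10:20, 15:10–15:30, 15:40–18:00.
Total common minutes: 50 + 20 + 140 = 210.

210 minutes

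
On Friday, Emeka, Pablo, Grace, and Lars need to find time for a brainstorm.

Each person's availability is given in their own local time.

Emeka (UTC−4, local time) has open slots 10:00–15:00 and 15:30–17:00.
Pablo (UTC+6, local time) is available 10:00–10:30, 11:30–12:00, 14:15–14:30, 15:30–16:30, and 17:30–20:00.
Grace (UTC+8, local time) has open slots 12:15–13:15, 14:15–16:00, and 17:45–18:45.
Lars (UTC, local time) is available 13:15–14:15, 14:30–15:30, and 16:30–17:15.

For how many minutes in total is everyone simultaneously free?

0 minutes

Emeka → UTC: 14:00–19:00, 19:30–21:00.
Pablo → UTC: 04:00–04:30, 05:30–06:00, 08:15–08:30, 09:30–10:30, 11:30–14:00.
Grace → UTC: 04:15–05:15, 06:15–08:00, 09:45–10:45.
Lars → UTC: 13:15–14:15, 14:30–15:30, 16:30–17:15.
Emeka ∩ Pablo: (none).
Emeka ∩ Pablo ∩ Grace: (none).
Emeka ∩ Pablo ∩ Grace ∩ Lars: (none).
Total common minutes: 0.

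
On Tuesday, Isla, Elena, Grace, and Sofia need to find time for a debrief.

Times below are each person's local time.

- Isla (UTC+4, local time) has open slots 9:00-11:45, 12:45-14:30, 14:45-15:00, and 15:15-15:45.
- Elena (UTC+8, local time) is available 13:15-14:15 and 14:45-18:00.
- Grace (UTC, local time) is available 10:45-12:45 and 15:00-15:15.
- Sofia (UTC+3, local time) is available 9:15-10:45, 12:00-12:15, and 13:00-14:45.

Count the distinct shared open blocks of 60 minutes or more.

0

Isla → UTC: 05:00–07:45, 08:45–10:30, 10:45–11:00, 11:15–11:45.
Elena → UTC: 05:15–06:15, 06:45–10:00.
Grace → UTC: 10:45–12:45, 15:00–15:15.
Sofia → UTC: 06:15–07:45, 09:00–09:15, 10:00–11:45.
Isla ∩ Elena: 05:15–06:15, 06:45–07:45, 08:45–10:00.
Isla ∩ Elena ∩ Grace: (none).
Isla ∩ Elena ∩ Grace ∩ Sofia: (none).
Windows ≥ 60 min: (none).
That's 0 windows.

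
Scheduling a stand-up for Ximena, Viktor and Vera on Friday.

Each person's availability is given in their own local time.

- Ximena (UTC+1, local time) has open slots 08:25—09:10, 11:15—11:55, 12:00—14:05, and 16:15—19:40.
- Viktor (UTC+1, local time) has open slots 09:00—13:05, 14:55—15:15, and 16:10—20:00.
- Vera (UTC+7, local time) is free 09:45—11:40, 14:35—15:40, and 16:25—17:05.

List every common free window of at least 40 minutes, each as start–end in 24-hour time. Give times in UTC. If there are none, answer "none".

Ximena → UTC: 07:25–08:10, 10:15–10:55, 11:00–13:05, 15:15–18:40.
Viktor → UTC: 08:00–12:05, 13:55–14:15, 15:10–19:00.
Vera → UTC: 02:45–04:40, 07:35–08:40, 09:25–10:05.
Ximena ∩ Viktor: 08:00–08:10, 10:15–10:55, 11:00–12:05, 15:15–18:40.
Ximena ∩ Viktor ∩ Vera: 08:00–08:10.
Windows ≥ 40 min: (none).

none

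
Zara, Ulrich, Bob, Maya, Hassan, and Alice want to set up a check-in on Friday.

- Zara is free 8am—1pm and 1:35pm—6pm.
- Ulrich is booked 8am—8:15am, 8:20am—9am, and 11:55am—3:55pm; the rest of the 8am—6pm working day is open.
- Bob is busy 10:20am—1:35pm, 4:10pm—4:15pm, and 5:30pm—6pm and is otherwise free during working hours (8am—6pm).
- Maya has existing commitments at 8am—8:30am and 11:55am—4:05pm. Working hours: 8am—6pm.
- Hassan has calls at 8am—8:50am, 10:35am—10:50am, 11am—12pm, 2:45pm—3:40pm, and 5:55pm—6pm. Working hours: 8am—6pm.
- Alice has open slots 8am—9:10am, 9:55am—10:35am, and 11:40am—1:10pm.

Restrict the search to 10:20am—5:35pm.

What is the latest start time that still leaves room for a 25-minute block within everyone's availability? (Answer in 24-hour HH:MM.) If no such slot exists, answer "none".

Ulrich free within 08:00–18:00: 08:15–08:20, 09:00–11:55, 15:55–18:00.
Bob free within 08:00–18:00: 08:00–10:20, 13:35–16:10, 16:15–17:30.
Maya free within 08:00–18:00: 08:30–11:55, 16:05–18:00.
Hassan free within 08:00–18:00: 08:50–10:35, 10:50–11:00, 12:00–14:45, 15:40–17:55.
Zara ∩ Ulrich: 08:15–08:20, 09:00–11:55, 15:55–18:00.
Zara ∩ Ulrich ∩ Bob: 08:15–08:20, 09:00–10:20, 15:55–16:10, 16:15–17:30.
Zara ∩ Ulrich ∩ Bob ∩ Maya: 09:00–10:20, 16:05–16:10, 16:15–17:30.
Zara ∩ Ulrich ∩ Bob ∩ Maya ∩ Hassan: 09:00–10:20, 16:05–16:10, 16:15–17:30.
Zara ∩ Ulrich ∩ Bob ∩ Maya ∩ Hassan ∩ Alice: 09:00–09:10, 09:55–10:20.
Restricted to 10:20–17:35: (none).
Windows ≥ 25 min: (none).

none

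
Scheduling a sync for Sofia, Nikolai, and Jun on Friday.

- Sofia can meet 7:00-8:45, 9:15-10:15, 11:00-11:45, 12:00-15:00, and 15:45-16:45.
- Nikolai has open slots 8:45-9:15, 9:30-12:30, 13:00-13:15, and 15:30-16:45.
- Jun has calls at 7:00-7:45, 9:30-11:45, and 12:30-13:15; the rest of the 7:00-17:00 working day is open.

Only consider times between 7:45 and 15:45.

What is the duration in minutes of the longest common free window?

30 minutes

Jun free within 07:00–17:00: 07:45–09:30, 11:45–12:30, 13:15–17:00.
Sofia ∩ Nikolai: 09:30–10:15, 11:00–11:45, 12:00–12:30, 13:00–13:15, 15:45–16:45.
Sofia ∩ Nikolai ∩ Jun: 12:00–12:30, 15:45–16:45.
Restricted to 07:45–15:45: 12:00–12:30.
Single common window of 30 minutes.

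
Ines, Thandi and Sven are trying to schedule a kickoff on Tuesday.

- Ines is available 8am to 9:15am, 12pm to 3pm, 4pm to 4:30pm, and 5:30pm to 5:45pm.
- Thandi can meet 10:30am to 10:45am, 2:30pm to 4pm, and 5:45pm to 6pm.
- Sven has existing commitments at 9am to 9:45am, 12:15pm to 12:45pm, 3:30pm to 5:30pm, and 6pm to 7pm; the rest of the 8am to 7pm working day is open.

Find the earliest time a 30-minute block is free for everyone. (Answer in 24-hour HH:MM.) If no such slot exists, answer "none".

Sven free within 08:00–19:00: 08:00–09:00, 09:45–12:15, 12:45–15:30, 17:30–18:00.
Ines ∩ Thandi: 14:30–15:00.
Ines ∩ Thandi ∩ Sven: 14:30–15:00.
Windows ≥ 30 min: 14:30–15:00.
Earliest such window starts at 14:30.

14:30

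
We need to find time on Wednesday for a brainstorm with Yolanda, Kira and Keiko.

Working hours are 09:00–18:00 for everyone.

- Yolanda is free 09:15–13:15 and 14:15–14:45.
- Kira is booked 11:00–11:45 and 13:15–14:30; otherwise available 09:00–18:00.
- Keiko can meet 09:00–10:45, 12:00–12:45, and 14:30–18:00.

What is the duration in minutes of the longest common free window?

Kira free within 09:00–18:00: 09:00–11:00, 11:45–13:15, 14:30–18:00.
Yolanda ∩ Kira: 09:15–11:00, 11:45–13:15, 14:30–14:45.
Yolanda ∩ Kira ∩ Keiko: 09:15–10:45, 12:00–12:45, 14:30–14:45.
Common window lengths: 90, 45, 15 min; longest is 90.

90 minutes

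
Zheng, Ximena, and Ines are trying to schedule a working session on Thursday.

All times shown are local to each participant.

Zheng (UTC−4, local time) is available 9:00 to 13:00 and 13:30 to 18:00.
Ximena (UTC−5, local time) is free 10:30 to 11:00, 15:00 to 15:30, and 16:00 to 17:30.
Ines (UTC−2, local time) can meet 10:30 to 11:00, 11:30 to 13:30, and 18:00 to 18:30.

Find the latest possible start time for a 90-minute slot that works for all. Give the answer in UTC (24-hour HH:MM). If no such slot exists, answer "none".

none

Zheng → UTC: 13:00–17:00, 17:30–22:00.
Ximena → UTC: 15:30–16:00, 20:00–20:30, 21:00–22:30.
Ines → UTC: 12:30–13:00, 13:30–15:30, 20:00–20:30.
Zheng ∩ Ximena: 15:30–16:00, 20:00–20:30, 21:00–22:00.
Zheng ∩ Ximena ∩ Ines: 20:00–20:30.
Windows ≥ 90 min: (none).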